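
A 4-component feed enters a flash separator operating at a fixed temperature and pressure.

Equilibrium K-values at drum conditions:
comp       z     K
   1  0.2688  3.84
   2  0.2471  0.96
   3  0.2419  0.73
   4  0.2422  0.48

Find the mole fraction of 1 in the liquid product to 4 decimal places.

Iterate (Newton) starting at ψ = 0.5:
  ψ = 0.5000: g = 0.05966, g' = -0.5138 → ψ = 0.6161
  ψ = 0.6161: g = 0.00382, g' = -0.4543 → ψ = 0.6245
  ψ = 0.6245: g = 0.00001, g' = -0.4514 → ψ = 0.6246
Converged at ψ = 0.6246.
Compositions from xᵢ = zᵢ/(1+ψ(Kᵢ−1)), yᵢ = Kᵢxᵢ:
  1: x = 0.0969, y = 0.3721
  2: x = 0.2534, y = 0.2433
  3: x = 0.2910, y = 0.2124
  4: x = 0.3587, y = 0.1722

x_1 = 0.0969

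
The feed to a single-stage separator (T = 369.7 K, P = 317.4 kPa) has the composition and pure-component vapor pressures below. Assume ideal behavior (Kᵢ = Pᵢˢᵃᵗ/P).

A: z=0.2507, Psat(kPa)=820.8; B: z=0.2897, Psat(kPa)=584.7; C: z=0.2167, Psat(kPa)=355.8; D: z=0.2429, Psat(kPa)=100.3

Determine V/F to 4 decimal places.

Raoult's law: Kᵢ = Pᵢˢᵃᵗ/P = Pᵢˢᵃᵗ/317.4.
  K_A = 820.8/317.4 = 2.586011, K_B = 584.7/317.4 = 1.842155, K_C = 355.8/317.4 = 1.120983, K_D = 100.3/317.4 = 0.316005
Rachford–Rice: g(V/F) = Σ zᵢ(Kᵢ−1)/(1+V/F(Kᵢ−1)) = 0.
Feasibility: ΣzᵢKᵢ = 1.5017, Σzᵢ/Kᵢ = 1.2162 — both > 1, two phases present.
Iterate (Newton) starting at V/F = 0.49:
  V/F = 0.4900: g = 0.17129, g' = -0.5626 → V/F = 0.7945
  V/F = 0.7945: g = -0.01787, g' = -0.7450 → V/F = 0.7705
  V/F = 0.7705: g = -0.00038, g' = -0.7139 → V/F = 0.7700
Converged at V/F = 0.7700.

V/F = 0.7700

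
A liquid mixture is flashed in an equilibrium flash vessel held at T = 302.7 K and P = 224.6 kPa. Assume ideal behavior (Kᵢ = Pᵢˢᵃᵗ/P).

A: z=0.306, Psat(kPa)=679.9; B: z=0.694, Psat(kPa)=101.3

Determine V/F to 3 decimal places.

Raoult's law: Kᵢ = Pᵢˢᵃᵗ/P = Pᵢˢᵃᵗ/224.6.
  K_A = 679.9/224.6 = 3.02716, K_B = 101.3/224.6 = 0.45102
Iterate (Newton) starting at V/F = 0.5:
  V/F = 0.500: g = -0.2171, g' = -0.707 → V/F = 0.193
  V/F = 0.193: g = 0.0196, g' = -0.911 → V/F = 0.215
Converged at V/F = 0.215.

V/F = 0.215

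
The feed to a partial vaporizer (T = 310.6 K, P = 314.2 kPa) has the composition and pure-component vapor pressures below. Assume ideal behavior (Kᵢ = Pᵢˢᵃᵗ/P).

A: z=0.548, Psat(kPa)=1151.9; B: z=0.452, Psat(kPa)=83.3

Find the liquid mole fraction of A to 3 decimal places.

x_A = 0.216

Raoult's law: Kᵢ = Pᵢˢᵃᵗ/P = Pᵢˢᵃᵗ/314.2.
  K_A = 1151.9/314.2 = 3.66614, K_B = 83.3/314.2 = 0.26512
Rachford–Rice: g(ψ) = Σ zᵢ(Kᵢ−1)/(1+ψ(Kᵢ−1)) = 0.
Check two-phase: ΣzᵢKᵢ = 2.129 > 1 and Σzᵢ/Kᵢ = 1.854 > 1, so g(0) = 1.129 > 0 and g(1) = -0.854 < 0.
Binary case is linear: z₁(K₁−1)(1+ψ(K₂−1)) + z₂(K₂−1)(1+ψ(K₁−1)) = 0
⇒ ψ = [z₁(K₁−1)+z₂(K₂−1)] / [−(K₁−1)(K₂−1)] = 1.1289/1.9593 = 0.576
Compositions from xᵢ = zᵢ/(1+ψ(Kᵢ−1)), yᵢ = Kᵢxᵢ:
  A: x = 0.216, y = 0.792
  B: x = 0.784, y = 0.208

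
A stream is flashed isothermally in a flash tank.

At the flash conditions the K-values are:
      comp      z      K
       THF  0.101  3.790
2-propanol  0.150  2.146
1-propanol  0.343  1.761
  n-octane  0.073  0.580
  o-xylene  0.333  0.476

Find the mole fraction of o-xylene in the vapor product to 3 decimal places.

Rachford–Rice: g(V/F) = Σ zᵢ(Kᵢ−1)/(1+V/F(Kᵢ−1)) = 0.
Feasibility: ΣzᵢKᵢ = 1.510, Σzᵢ/Kᵢ = 1.117 — both > 1, two phases present.
Newton–Raphson from V/F = 0.5:
  V/F = 0.500: g = 0.1408, g' = -0.509 → V/F = 0.776
  V/F = 0.776: g = 0.0044, g' = -0.500 → V/F = 0.785
Converged at V/F = 0.785.
Compositions from xᵢ = zᵢ/(1+V/F(Kᵢ−1)), yᵢ = Kᵢxᵢ:
  THF: x = 0.032, y = 0.120
  2-propanol: x = 0.079, y = 0.169
  1-propanol: x = 0.215, y = 0.378
  n-octane: x = 0.109, y = 0.063
  o-xylene: x = 0.566, y = 0.269

y_o-xylene = 0.269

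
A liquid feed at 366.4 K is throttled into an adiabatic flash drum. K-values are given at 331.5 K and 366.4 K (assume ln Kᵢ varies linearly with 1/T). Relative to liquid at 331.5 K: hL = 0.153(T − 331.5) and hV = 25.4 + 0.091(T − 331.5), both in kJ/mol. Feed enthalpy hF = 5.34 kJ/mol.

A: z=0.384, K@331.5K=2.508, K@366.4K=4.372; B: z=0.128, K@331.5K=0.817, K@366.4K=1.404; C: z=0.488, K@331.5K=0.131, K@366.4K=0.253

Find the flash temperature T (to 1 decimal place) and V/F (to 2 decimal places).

Adiabatic flash: solve Rachford–Rice at each trial T, then check hF = ψ·hV(T) + (1−ψ)·hL(T).
  T = 331.5 K: K = (2.508, 0.817, 0.131), RR gives ψ = 0.114, H_out = 2.884 kJ/mol
  T = 366.4 K: K = (4.372, 1.404, 0.253), RR gives ψ = 0.457, H_out = 15.954 kJ/mol
  T = 348.9 K: K = (3.355, 1.085, 0.185), RR gives ψ = 0.311, H_out = 10.221 kJ/mol
  T = 340.2 K: K = (2.912, 0.945, 0.156), RR gives ψ = 0.223, H_out = 6.883 kJ/mol
  T = 335.9 K: K = (2.707, 0.880, 0.143), RR gives ψ = 0.173, H_out = 5.013 kJ/mol
  T = 338.0 K: K = (2.806, 0.911, 0.150), RR gives ψ = 0.198, H_out = 5.949 kJ/mol
Linear interpolation between T = 335.9 (H_out = 5.013) and T = 338.0 (H_out = 5.949) on hF = 5.34 gives T ≈ 336.6 K, at which ψ = 0.18.

T = 336.6 K, V/F = 0.18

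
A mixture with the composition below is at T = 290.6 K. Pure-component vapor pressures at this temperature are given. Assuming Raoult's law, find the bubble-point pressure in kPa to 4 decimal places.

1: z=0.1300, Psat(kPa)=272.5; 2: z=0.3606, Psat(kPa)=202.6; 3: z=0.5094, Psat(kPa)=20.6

At the bubble point ψ → 0, so ΣzᵢKᵢ = 1 with Kᵢ = Pᵢˢᵃᵗ/P ⇒ P = ΣzᵢPᵢˢᵃᵗ.
P = 0.1300·272.5 + 0.3606·202.6 + 0.5094·20.6 = 118.9762 kPa

Pbub = 118.9762 kPa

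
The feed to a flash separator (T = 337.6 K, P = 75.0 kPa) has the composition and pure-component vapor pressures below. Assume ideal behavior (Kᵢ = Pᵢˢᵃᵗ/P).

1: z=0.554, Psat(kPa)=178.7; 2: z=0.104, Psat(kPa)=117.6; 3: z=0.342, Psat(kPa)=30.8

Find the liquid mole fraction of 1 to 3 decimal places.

x_1 = 0.257

Raoult's law: Kᵢ = Pᵢˢᵃᵗ/P = Pᵢˢᵃᵗ/75.0.
  K_1 = 178.7/75.0 = 2.38267, K_2 = 117.6/75.0 = 1.56800, K_3 = 30.8/75.0 = 0.41067
Material balance + equilibrium reduce to Σ zᵢ(Kᵢ−1)/(1+ψ(Kᵢ−1)) = 0.
g(0) = ΣzᵢKᵢ − 1 = 0.624 and g(1) = 1 − Σzᵢ/Kᵢ = -0.132, so a root lies in (0, 1).
Newton iteration, ψ⁰ = 0.5:
  ψ = 0.500: g = 0.2131, g' = -0.629 → ψ = 0.839
  ψ = 0.839: g = -0.0038, g' = -0.707 → ψ = 0.833
Converged at ψ = 0.833.
Compositions from xᵢ = zᵢ/(1+ψ(Kᵢ−1)), yᵢ = Kᵢxᵢ:
  1: x = 0.257, y = 0.613
  2: x = 0.071, y = 0.111
  3: x = 0.672, y = 0.276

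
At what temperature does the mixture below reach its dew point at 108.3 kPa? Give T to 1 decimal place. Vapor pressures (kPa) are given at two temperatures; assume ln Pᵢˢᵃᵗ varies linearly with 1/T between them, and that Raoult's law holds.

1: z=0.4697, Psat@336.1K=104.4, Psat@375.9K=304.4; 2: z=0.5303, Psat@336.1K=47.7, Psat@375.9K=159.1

T = 353.0 K

Dew-point temperature: Σzᵢ·P/Pᵢˢᵃᵗ(T) = 1. Interpolate ln Pᵢˢᵃᵗ = aᵢ + bᵢ/T.
  T = 336.1 K: ΣzᵢP/Pᵢˢᵃᵗ = 1.6913
  T = 375.9 K: ΣzᵢP/Pᵢˢᵃᵗ = 0.5281
  T = 356.0 K: ΣzᵢP/Pᵢˢᵃᵗ = 0.9144
  T = 346.1 K: ΣzᵢP/Pᵢˢᵃᵗ = 1.2306
  T = 351.1 K: ΣzᵢP/Pᵢˢᵃᵗ = 1.0569
  T = 353.6 K: ΣzᵢP/Pᵢˢᵃᵗ = 0.9811
Interpolating between 351.1 K and 353.6 K gives T ≈ 353.0 K.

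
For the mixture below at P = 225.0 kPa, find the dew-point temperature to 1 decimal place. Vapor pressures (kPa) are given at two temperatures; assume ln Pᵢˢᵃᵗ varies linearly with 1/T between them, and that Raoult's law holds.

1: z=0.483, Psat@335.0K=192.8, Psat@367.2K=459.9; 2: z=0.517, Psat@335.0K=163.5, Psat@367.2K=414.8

T = 343.1 K

Dew-point temperature: Σzᵢ·P/Pᵢˢᵃᵗ(T) = 1. Interpolate ln Pᵢˢᵃᵗ = aᵢ + bᵢ/T.
  T = 335.0 K: ΣzᵢP/Pᵢˢᵃᵗ = 1.2751
  T = 367.2 K: ΣzᵢP/Pᵢˢᵃᵗ = 0.5167
  T = 351.1 K: ΣzᵢP/Pᵢˢᵃᵗ = 0.7950
  T = 343.1 K: ΣzᵢP/Pᵢˢᵃᵗ = 0.9998
  T = 339.1 K: ΣzᵢP/Pᵢˢᵃᵗ = 1.1258
  T = 341.1 K: ΣzᵢP/Pᵢˢᵃᵗ = 1.0605
Interpolating between 341.1 K and 343.1 K gives T ≈ 343.1 K.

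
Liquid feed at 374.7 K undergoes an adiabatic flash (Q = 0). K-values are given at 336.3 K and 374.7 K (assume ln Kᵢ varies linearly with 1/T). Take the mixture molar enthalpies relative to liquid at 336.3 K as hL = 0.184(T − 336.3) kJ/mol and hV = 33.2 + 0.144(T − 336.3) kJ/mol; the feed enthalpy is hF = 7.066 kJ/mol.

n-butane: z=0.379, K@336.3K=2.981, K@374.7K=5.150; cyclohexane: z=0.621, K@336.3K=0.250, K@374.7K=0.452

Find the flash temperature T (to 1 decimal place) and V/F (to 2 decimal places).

Adiabatic flash: solve Rachford–Rice at each trial T, then check hF = ψ·hV(T) + (1−ψ)·hL(T).
  T = 336.3 K: K = (2.981, 0.250), RR gives ψ = 0.192, H_out = 6.370 kJ/mol
  T = 374.7 K: K = (5.150, 0.452), RR gives ψ = 0.542, H_out = 24.226 kJ/mol
  T = 355.5 K: K = (3.976, 0.342), RR gives ψ = 0.367, H_out = 15.435 kJ/mol
  T = 345.9 K: K = (3.457, 0.293), RR gives ψ = 0.284, H_out = 11.075 kJ/mol
  T = 341.1 K: K = (3.213, 0.271), RR gives ψ = 0.239, H_out = 8.787 kJ/mol
  T = 338.7 K: K = (3.096, 0.260), RR gives ψ = 0.216, H_out = 7.598 kJ/mol
Linear interpolation between T = 336.3 (H_out = 6.370) and T = 338.7 (H_out = 7.598) on hF = 7.066 gives T ≈ 337.7 K, at which ψ = 0.21.

T = 337.7 K, V/F = 0.21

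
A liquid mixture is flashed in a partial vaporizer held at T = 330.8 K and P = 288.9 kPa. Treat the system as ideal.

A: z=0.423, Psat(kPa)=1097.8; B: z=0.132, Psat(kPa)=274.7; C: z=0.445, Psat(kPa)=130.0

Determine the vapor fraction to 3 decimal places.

ψ = 0.694

Raoult's law: Kᵢ = Pᵢˢᵃᵗ/P = Pᵢˢᵃᵗ/288.9.
  K_A = 1097.8/288.9 = 3.79993, K_B = 274.7/288.9 = 0.95085, K_C = 130.0/288.9 = 0.44998
Newton–Raphson from ψ = 0.63:
  ψ = 0.630: g = 0.0473, g' = -0.750 → ψ = 0.693
  ψ = 0.693: g = 0.0005, g' = -0.735 → ψ = 0.694
Converged at ψ = 0.694.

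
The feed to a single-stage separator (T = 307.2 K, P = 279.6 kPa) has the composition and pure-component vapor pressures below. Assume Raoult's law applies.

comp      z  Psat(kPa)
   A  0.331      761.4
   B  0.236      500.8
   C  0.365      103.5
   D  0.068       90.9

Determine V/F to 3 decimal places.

V/F = 0.548

Raoult's law: Kᵢ = Pᵢˢᵃᵗ/P = Pᵢˢᵃᵗ/279.6.
  K_A = 761.4/279.6 = 2.72318, K_B = 500.8/279.6 = 1.79113, K_C = 103.5/279.6 = 0.37017, K_D = 90.9/279.6 = 0.32511
Rachford–Rice: g(V/F) = Σ zᵢ(Kᵢ−1)/(1+V/F(Kᵢ−1)) = 0.
Feasibility: ΣzᵢKᵢ = 1.481, Σzᵢ/Kᵢ = 1.449 — both > 1, two phases present.
Newton–Raphson from V/F = 0.43:
  V/F = 0.430: g = 0.0870, g' = -0.740 → V/F = 0.548
Converged at V/F = 0.548.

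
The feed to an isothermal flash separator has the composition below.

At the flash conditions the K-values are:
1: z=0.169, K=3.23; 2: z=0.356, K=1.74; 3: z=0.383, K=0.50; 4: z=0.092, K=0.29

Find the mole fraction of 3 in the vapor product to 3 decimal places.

y_3 = 0.260

Let β = V/F and solve Σ zᵢ(Kᵢ−1)/(1+β(Kᵢ−1)) = 0.
Check two-phase: ΣzᵢKᵢ = 1.383 > 1 and Σzᵢ/Kᵢ = 1.340 > 1, so g(0) = 0.383 > 0 and g(1) = -0.340 < 0.
Iterate (Newton) starting at β = 0.5:
  β = 0.500: g = 0.0139, g' = -0.573 → β = 0.524
Converged at β = 0.524.
Compositions from xᵢ = zᵢ/(1+β(Kᵢ−1)), yᵢ = Kᵢxᵢ:
  1: x = 0.078, y = 0.252
  2: x = 0.257, y = 0.446
  3: x = 0.519, y = 0.260
  4: x = 0.147, y = 0.042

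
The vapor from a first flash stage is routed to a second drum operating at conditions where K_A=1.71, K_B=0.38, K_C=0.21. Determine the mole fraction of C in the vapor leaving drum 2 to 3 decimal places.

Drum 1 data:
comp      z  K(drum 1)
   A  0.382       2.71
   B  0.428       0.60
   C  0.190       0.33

y_C (drum 2) = 0.026

Drum 1:
Rachford–Rice: g(ψ₁) = Σ zᵢ(Kᵢ−1)/(1+ψ₁(Kᵢ−1)) = 0.
Check two-phase: ΣzᵢKᵢ = 1.355 > 1 and Σzᵢ/Kᵢ = 1.430 > 1, so g(0) = 0.355 > 0 and g(1) = -0.430 < 0.
Newton iteration, ψ₁⁰ = 0.5:
  ψ₁ = 0.500: g = -0.0533, g' = -0.624 → ψ₁ = 0.415
  ψ₁ = 0.415: g = 0.0007, g' = -0.644 → ψ₁ = 0.416
Converged at ψ₁ = 0.416.
Drum-1 compositions:
  A: x = 0.223, y = 0.605
  B: x = 0.513, y = 0.308
  C: x = 0.263, y = 0.087
Drum-2 feed = drum-1 vapor: z₂ = (0.6051, 0.3080, 0.0869).
Drum 2:
Rachford–Rice: g(ψ₂) = Σ zᵢ(Kᵢ−1)/(1+ψ₂(Kᵢ−1)) = 0.
Check two-phase: ΣzᵢKᵢ = 1.170 > 1 and Σzᵢ/Kᵢ = 1.578 > 1, so g(0) = 0.170 > 0 and g(1) = -0.578 < 0.
Newton–Raphson from ψ₂ = 0.58:
  ψ₂ = 0.580: g = -0.1206, g' = -0.627 → ψ₂ = 0.387
  ψ₂ = 0.387: g = -0.0134, g' = -0.505 → ψ₂ = 0.361
Converged at ψ₂ = 0.361.
  A: x = 0.482, y = 0.824
  B: x = 0.397, y = 0.151
  C: x = 0.122, y = 0.026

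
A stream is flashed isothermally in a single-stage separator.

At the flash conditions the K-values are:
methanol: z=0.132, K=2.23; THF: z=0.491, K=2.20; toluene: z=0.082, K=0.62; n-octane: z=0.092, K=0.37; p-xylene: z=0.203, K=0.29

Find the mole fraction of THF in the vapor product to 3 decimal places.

y_THF = 0.599

Newton–Raphson from ψ = 0.39:
  ψ = 0.390: g = 0.1983, g' = -0.696 → ψ = 0.675
  ψ = 0.675: g = -0.0054, g' = -0.785 → ψ = 0.668
Converged at ψ = 0.668.
Compositions from xᵢ = zᵢ/(1+ψ(Kᵢ−1)), yᵢ = Kᵢxᵢ:
  methanol: x = 0.072, y = 0.162
  THF: x = 0.272, y = 0.599
  toluene: x = 0.110, y = 0.068
  n-octane: x = 0.159, y = 0.059
  p-xylene: x = 0.386, y = 0.112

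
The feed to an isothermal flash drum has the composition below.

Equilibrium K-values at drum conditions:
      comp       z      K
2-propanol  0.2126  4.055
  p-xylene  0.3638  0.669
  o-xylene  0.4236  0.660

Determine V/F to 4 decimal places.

Material balance + equilibrium reduce to Σ zᵢ(Kᵢ−1)/(1+V/F(Kᵢ−1)) = 0.
Feasibility: ΣzᵢKᵢ = 1.3851, Σzᵢ/Kᵢ = 1.2380 — both > 1, two phases present.
Newton iteration, V/F⁰ = 0.5:
  V/F = 0.5000: g = -0.06085, g' = -0.4389 → V/F = 0.3614
  V/F = 0.3614: g = 0.00773, g' = -0.5633 → V/F = 0.3751
  V/F = 0.3751: g = 0.00011, g' = -0.5472 → V/F = 0.3753
Converged at V/F = 0.3753.

V/F = 0.3753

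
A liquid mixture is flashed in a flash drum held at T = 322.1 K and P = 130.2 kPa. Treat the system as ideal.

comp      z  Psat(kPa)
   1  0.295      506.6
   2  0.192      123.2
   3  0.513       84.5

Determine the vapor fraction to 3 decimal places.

ψ = 0.789

Raoult's law: Kᵢ = Pᵢˢᵃᵗ/P = Pᵢˢᵃᵗ/130.2.
  K_1 = 506.6/130.2 = 3.89094, K_2 = 123.2/130.2 = 0.94624, K_3 = 84.5/130.2 = 0.64900
Rachford–Rice: g(ψ) = Σ zᵢ(Kᵢ−1)/(1+ψ(Kᵢ−1)) = 0.
Check two-phase: ΣzᵢKᵢ = 1.662 > 1 and Σzᵢ/Kᵢ = 1.069 > 1, so g(0) = 0.662 > 0 and g(1) = -0.069 < 0.
Iterate (Newton) starting at ψ = 0.5:
  ψ = 0.500: g = 0.1197, g' = -0.506 → ψ = 0.737
  ψ = 0.737: g = 0.0189, g' = -0.367 → ψ = 0.788
  ψ = 0.788: g = 0.0004, g' = -0.351 → ψ = 0.789
Converged at ψ = 0.789.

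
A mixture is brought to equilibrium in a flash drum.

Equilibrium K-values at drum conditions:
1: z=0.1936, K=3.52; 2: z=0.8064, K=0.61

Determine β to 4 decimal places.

β = 0.1764

Binary case is linear: z₁(K₁−1)(1+β(K₂−1)) + z₂(K₂−1)(1+β(K₁−1)) = 0
⇒ β = [z₁(K₁−1)+z₂(K₂−1)] / [−(K₁−1)(K₂−1)] = 0.17338/0.98280 = 0.1764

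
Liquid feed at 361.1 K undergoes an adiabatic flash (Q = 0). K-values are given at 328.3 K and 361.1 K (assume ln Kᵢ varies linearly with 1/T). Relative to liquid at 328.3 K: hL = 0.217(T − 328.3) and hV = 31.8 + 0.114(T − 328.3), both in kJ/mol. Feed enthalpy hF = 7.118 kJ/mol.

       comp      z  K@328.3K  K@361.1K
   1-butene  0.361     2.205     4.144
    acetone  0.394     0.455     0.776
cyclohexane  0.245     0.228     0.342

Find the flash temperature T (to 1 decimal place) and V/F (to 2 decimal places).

Adiabatic flash: solve Rachford–Rice at each trial T, then check hF = ψ·hV(T) + (1−ψ)·hL(T).
  T = 328.3 K: K = (2.205, 0.455, 0.228), RR gives ψ = 0.040, H_out = 1.285 kJ/mol
  T = 361.1 K: K = (4.144, 0.776, 0.342), RR gives ψ = 0.634, H_out = 25.126 kJ/mol
  T = 344.7 K: K = (3.069, 0.602, 0.282), RR gives ψ = 0.369, H_out = 14.679 kJ/mol
  T = 336.5 K: K = (2.612, 0.525, 0.254), RR gives ψ = 0.222, H_out = 8.665 kJ/mol
  T = 332.4 K: K = (2.402, 0.489, 0.241), RR gives ψ = 0.138, H_out = 5.215 kJ/mol
  T = 334.4 K: K = (2.503, 0.506, 0.247), RR gives ψ = 0.180, H_out = 6.947 kJ/mol
Linear interpolation between T = 334.4 (H_out = 6.947) and T = 336.5 (H_out = 8.665) on hF = 7.118 gives T ≈ 334.6 K, at which ψ = 0.18.

T = 334.6 K, V/F = 0.18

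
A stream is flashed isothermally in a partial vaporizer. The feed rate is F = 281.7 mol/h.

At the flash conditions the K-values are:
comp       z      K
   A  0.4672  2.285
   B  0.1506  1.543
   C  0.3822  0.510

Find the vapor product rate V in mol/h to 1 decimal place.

Rachford–Rice: g(V/F) = Σ zᵢ(Kᵢ−1)/(1+V/F(Kᵢ−1)) = 0.
Check two-phase: ΣzᵢKᵢ = 1.4948 > 1 and Σzᵢ/Kᵢ = 1.0515 > 1, so g(0) = 0.4948 > 0 and g(1) = -0.0515 < 0.
Newton–Raphson from V/F = 0.5:
  V/F = 0.5000: g = 0.18178, g' = -0.4744 → V/F = 0.8832
  V/F = 0.8832: g = 0.00633, g' = -0.4747 → V/F = 0.8965
Converged at V/F = 0.8965.
Then V = V/F·F = 0.8965·281.7 = 252.5 mol/h and L = F − V = 29.2 mol/h.

V = 252.5 mol/h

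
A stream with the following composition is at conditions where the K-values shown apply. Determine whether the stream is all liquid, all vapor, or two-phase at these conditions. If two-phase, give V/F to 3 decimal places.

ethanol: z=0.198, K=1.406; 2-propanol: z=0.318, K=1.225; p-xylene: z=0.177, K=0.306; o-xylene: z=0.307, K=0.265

all liquid

ΣzᵢKᵢ = 0.803; Σzᵢ/Kᵢ = 2.137.
Since ΣzᵢKᵢ < 1 the mixture is below its bubble point — single liquid phase.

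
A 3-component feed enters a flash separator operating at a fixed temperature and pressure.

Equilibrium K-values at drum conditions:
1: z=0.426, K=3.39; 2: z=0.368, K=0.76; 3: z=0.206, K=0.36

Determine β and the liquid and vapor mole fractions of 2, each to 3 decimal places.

β = 0.755, x_2 = 0.449, y_2 = 0.342

Rachford–Rice: g(β) = Σ zᵢ(Kᵢ−1)/(1+β(Kᵢ−1)) = 0.
Feasibility: ΣzᵢKᵢ = 1.798, Σzᵢ/Kᵢ = 1.182 — both > 1, two phases present.
Iterate (Newton) starting at β = 0.5:
  β = 0.500: g = 0.1696, g' = -0.715 → β = 0.737
  β = 0.737: g = 0.0117, g' = -0.653 → β = 0.755
Converged at β = 0.755.
Compositions from xᵢ = zᵢ/(1+β(Kᵢ−1)), yᵢ = Kᵢxᵢ:
  1: x = 0.152, y = 0.515
  2: x = 0.449, y = 0.342
  3: x = 0.399, y = 0.144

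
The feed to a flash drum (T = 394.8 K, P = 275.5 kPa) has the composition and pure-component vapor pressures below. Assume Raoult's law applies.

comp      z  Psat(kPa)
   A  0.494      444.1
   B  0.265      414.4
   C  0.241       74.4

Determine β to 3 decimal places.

β = 0.619

Raoult's law: Kᵢ = Pᵢˢᵃᵗ/P = Pᵢˢᵃᵗ/275.5.
  K_A = 444.1/275.5 = 1.61198, K_B = 414.4/275.5 = 1.50417, K_C = 74.4/275.5 = 0.27005
Let β = V/F and solve Σ zᵢ(Kᵢ−1)/(1+β(Kᵢ−1)) = 0.
g(0) = ΣzᵢKᵢ − 1 = 0.260 and g(1) = 1 − Σzᵢ/Kᵢ = -0.375, so a root lies in (0, 1).
Newton iteration, β⁰ = 0.5:
  β = 0.500: g = 0.0612, g' = -0.470 → β = 0.630
  β = 0.630: g = -0.0062, g' = -0.576 → β = 0.619
Converged at β = 0.619.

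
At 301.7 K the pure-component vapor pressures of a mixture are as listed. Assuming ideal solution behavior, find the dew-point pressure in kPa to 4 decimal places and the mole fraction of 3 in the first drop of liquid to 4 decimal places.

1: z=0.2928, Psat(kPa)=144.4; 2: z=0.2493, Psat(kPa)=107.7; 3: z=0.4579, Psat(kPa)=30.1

At the dew point ψ → 1, so Σzᵢ/Kᵢ = 1 with Kᵢ = Pᵢˢᵃᵗ/P ⇒ 1/P = Σzᵢ/Pᵢˢᵃᵗ.
1/P = 0.2928/144.4 + 0.2493/107.7 + 0.4579/30.1 = 0.0195551 ⇒ P = 51.1376 kPa
xᵢ = zᵢP/Pᵢˢᵃᵗ ⇒ x_3 = 0.4579·51.1376/30.1 = 0.7779

Pdew = 51.1376 kPa, x_3 = 0.7779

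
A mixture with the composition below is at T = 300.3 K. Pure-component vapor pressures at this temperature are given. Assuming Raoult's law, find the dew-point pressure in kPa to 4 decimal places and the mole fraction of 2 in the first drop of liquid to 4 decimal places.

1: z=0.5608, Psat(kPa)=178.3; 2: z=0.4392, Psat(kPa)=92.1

At the dew point ψ → 1, so Σzᵢ/Kᵢ = 1 with Kᵢ = Pᵢˢᵃᵗ/P ⇒ 1/P = Σzᵢ/Pᵢˢᵃᵗ.
1/P = 0.5608/178.3 + 0.4392/92.1 = 0.0079140 ⇒ P = 126.3585 kPa
xᵢ = zᵢP/Pᵢˢᵃᵗ ⇒ x_2 = 0.4392·126.3585/92.1 = 0.6026

Pdew = 126.3585 kPa, x_2 = 0.6026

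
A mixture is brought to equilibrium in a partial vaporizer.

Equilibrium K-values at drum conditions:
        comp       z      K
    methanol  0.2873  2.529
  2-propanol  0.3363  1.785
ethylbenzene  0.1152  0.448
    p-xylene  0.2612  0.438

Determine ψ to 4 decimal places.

ψ = 0.7647

Newton iteration, ψ⁰ = 0.5:
  ψ = 0.5000: g = 0.14654, g' = -0.5492 → ψ = 0.7669
  ψ = 0.7669: g = -0.00125, g' = -0.5834 → ψ = 0.7647
Converged at ψ = 0.7647.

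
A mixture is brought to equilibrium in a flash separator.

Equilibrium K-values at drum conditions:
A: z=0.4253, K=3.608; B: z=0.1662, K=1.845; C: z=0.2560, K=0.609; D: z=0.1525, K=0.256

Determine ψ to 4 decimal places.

ψ = 0.8180

Rachford–Rice: g(ψ) = Σ zᵢ(Kᵢ−1)/(1+ψ(Kᵢ−1)) = 0.
Check two-phase: ΣzᵢKᵢ = 2.0361 > 1 and Σzᵢ/Kᵢ = 1.2240 > 1, so g(0) = 1.0361 > 0 and g(1) = -0.2240 < 0.
Newton–Raphson from ψ = 0.69:
  ψ = 0.6900: g = 0.11469, g' = -0.8463 → ψ = 0.8255
  ψ = 0.8255: g = -0.00736, g' = -0.9846 → ψ = 0.8180
Converged at ψ = 0.8180.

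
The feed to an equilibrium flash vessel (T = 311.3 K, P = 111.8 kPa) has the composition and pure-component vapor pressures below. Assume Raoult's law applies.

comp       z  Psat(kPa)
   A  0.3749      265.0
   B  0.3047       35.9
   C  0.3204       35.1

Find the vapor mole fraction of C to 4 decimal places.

y_C = 0.1075

Raoult's law: Kᵢ = Pᵢˢᵃᵗ/P = Pᵢˢᵃᵗ/111.8.
  K_A = 265.0/111.8 = 2.370304, K_B = 35.9/111.8 = 0.321109, K_C = 35.1/111.8 = 0.313953
Rachford–Rice: g(V/F) = Σ zᵢ(Kᵢ−1)/(1+V/F(Kᵢ−1)) = 0.
Feasibility: ΣzᵢKᵢ = 1.0871, Σzᵢ/Kᵢ = 2.1276 — both > 1, two phases present.
Iterate (Newton) starting at V/F = 0.5:
  V/F = 0.5000: g = -0.34288, g' = -0.9191 → V/F = 0.1270
  V/F = 0.1270: g = -0.02955, g' = -0.8599 → V/F = 0.0926
  V/F = 0.0926: g = 0.00043, g' = -0.8862 → V/F = 0.0931
Converged at V/F = 0.0931.
Compositions from xᵢ = zᵢ/(1+V/F(Kᵢ−1)), yᵢ = Kᵢxᵢ:
  A: x = 0.3325, y = 0.7881
  B: x = 0.3253, y = 0.1044
  C: x = 0.3423, y = 0.1075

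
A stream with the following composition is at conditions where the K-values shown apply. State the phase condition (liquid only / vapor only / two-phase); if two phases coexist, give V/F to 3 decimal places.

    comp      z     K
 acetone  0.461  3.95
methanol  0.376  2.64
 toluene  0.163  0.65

vapor only

ΣzᵢKᵢ = 2.920; Σzᵢ/Kᵢ = 0.510.
Since Σzᵢ/Kᵢ < 1 the mixture is above its dew point — single vapor phase.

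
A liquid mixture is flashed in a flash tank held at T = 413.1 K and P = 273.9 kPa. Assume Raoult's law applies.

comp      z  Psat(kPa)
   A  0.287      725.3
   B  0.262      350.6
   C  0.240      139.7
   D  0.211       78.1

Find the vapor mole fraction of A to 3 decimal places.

Raoult's law: Kᵢ = Pᵢˢᵃᵗ/P = Pᵢˢᵃᵗ/273.9.
  K_A = 725.3/273.9 = 2.64805, K_B = 350.6/273.9 = 1.28003, K_C = 139.7/273.9 = 0.51004, K_D = 78.1/273.9 = 0.28514
Rachford–Rice: g(ψ) = Σ zᵢ(Kᵢ−1)/(1+ψ(Kᵢ−1)) = 0.
g(0) = ΣzᵢKᵢ − 1 = 0.278 and g(1) = 1 − Σzᵢ/Kᵢ = -0.524, so a root lies in (0, 1).
Newton–Raphson from ψ = 0.43:
  ψ = 0.430: g = -0.0245, g' = -0.601 → ψ = 0.389
Converged at ψ = 0.389.
Compositions from xᵢ = zᵢ/(1+ψ(Kᵢ−1)), yᵢ = Kᵢxᵢ:
  A: x = 0.175, y = 0.463
  B: x = 0.236, y = 0.302
  C: x = 0.297, y = 0.151
  D: x = 0.292, y = 0.083

y_A = 0.463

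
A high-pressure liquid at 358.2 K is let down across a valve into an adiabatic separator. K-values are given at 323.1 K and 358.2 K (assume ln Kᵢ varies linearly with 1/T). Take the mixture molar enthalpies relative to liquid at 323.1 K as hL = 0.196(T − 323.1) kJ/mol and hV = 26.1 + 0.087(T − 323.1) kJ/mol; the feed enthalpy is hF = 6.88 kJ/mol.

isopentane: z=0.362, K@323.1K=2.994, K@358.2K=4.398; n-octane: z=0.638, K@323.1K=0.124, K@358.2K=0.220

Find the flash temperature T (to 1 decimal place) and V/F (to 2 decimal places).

Adiabatic flash: solve Rachford–Rice at each trial T, then check hF = ψ·hV(T) + (1−ψ)·hL(T).
  T = 323.1 K: K = (2.994, 0.124), RR gives ψ = 0.093, H_out = 2.435 kJ/mol
  T = 358.2 K: K = (4.398, 0.220), RR gives ψ = 0.276, H_out = 13.035 kJ/mol
  T = 340.6 K: K = (3.663, 0.167), RR gives ψ = 0.195, H_out = 8.153 kJ/mol
  T = 331.9 K: K = (3.322, 0.145), RR gives ψ = 0.149, H_out = 5.460 kJ/mol
  T = 336.2 K: K = (3.489, 0.156), RR gives ψ = 0.172, H_out = 6.822 kJ/mol
  T = 338.4 K: K = (3.575, 0.162), RR gives ψ = 0.184, H_out = 7.495 kJ/mol
Linear interpolation between T = 336.2 (H_out = 6.822) and T = 338.4 (H_out = 7.495) on hF = 6.88 gives T ≈ 336.4 K, at which ψ = 0.17.

T = 336.4 K, V/F = 0.17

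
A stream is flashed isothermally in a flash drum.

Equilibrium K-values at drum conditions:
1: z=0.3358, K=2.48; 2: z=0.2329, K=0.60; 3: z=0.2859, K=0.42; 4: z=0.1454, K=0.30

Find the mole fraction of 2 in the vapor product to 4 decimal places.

y_2 = 0.1497

Let ψ = V/F and solve Σ zᵢ(Kᵢ−1)/(1+ψ(Kᵢ−1)) = 0.
Feasibility: ΣzᵢKᵢ = 1.1362, Σzᵢ/Kᵢ = 1.6890 — both > 1, two phases present.
Newton–Raphson from ψ = 0.5:
  ψ = 0.5000: g = -0.22096, g' = -0.6606 → ψ = 0.1655
  ψ = 0.1655: g = 0.00089, g' = -0.7261 → ψ = 0.1667
Converged at ψ = 0.1667.
Compositions from xᵢ = zᵢ/(1+ψ(Kᵢ−1)), yᵢ = Kᵢxᵢ:
  1: x = 0.2693, y = 0.6680
  2: x = 0.2495, y = 0.1497
  3: x = 0.3165, y = 0.1329
  4: x = 0.1646, y = 0.0494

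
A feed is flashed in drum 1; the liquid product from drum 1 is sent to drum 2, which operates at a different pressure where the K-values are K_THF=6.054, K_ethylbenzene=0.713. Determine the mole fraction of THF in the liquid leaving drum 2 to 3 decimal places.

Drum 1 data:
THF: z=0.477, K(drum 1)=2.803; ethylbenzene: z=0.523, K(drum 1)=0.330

x_THF (drum 2) = 0.054

Drum 1:
Rachford–Rice: g(ψ₁) = Σ zᵢ(Kᵢ−1)/(1+ψ₁(Kᵢ−1)) = 0.
g(0) = ΣzᵢKᵢ − 1 = 0.510 and g(1) = 1 − Σzᵢ/Kᵢ = -0.755, so a root lies in (0, 1).
Iterate (Newton) starting at ψ₁ = 0.65:
  ψ₁ = 0.650: g = -0.2248, g' = -1.065 → ψ₁ = 0.439
  ψ₁ = 0.439: g = -0.0164, g' = -0.954 → ψ₁ = 0.422
Converged at ψ₁ = 0.422.
Drum-1 compositions:
  THF: x = 0.271, y = 0.759
  ethylbenzene: x = 0.729, y = 0.241
Drum-2 feed = drum-1 liquid: z₂ = (0.2709, 0.7291).
Drum 2:
Newton iteration, ψ₂⁰ = 0.5:
  ψ₂ = 0.500: g = 0.1439, g' = -0.638 → ψ₂ = 0.726
  ψ₂ = 0.726: g = 0.0291, g' = -0.414 → ψ₂ = 0.796
  ψ₂ = 0.796: g = 0.0014, g' = -0.375 → ψ₂ = 0.800
Converged at ψ₂ = 0.800.
  THF: x = 0.054, y = 0.325
  ethylbenzene: x = 0.946, y = 0.675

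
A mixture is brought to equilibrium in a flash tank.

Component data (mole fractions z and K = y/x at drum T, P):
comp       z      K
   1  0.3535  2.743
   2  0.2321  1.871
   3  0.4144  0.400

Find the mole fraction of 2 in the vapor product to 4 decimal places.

y_2 = 0.2751

Newton–Raphson from β = 0.5:
  β = 0.5000: g = 0.11486, g' = -0.6965 → β = 0.6649
  β = 0.6649: g = -0.00025, g' = -0.7140 → β = 0.6645
Converged at β = 0.6645.
Compositions from xᵢ = zᵢ/(1+β(Kᵢ−1)), yᵢ = Kᵢxᵢ:
  1: x = 0.1638, y = 0.4493
  2: x = 0.1470, y = 0.2751
  3: x = 0.6892, y = 0.2757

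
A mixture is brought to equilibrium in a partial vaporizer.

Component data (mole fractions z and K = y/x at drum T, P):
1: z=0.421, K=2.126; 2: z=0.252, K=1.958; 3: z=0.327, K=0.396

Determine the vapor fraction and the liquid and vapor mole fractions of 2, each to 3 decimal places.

Let ψ = V/F and solve Σ zᵢ(Kᵢ−1)/(1+ψ(Kᵢ−1)) = 0.
g(0) = ΣzᵢKᵢ − 1 = 0.518 and g(1) = 1 − Σzᵢ/Kᵢ = -0.152, so a root lies in (0, 1).
Newton iteration, ψ⁰ = 0.5:
  ψ = 0.500: g = 0.1836, g' = -0.569 → ψ = 0.823
  ψ = 0.823: g = -0.0114, g' = -0.687 → ψ = 0.806
Converged at ψ = 0.806.
Compositions from xᵢ = zᵢ/(1+ψ(Kᵢ−1)), yᵢ = Kᵢxᵢ:
  1: x = 0.221, y = 0.469
  2: x = 0.142, y = 0.278
  3: x = 0.637, y = 0.252

ψ = 0.806, x_2 = 0.142, y_2 = 0.278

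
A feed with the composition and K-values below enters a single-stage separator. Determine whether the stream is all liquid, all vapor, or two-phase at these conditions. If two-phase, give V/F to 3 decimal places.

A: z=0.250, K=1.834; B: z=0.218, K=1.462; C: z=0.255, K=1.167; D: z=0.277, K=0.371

ΣzᵢKᵢ = 1.178; Σzᵢ/Kᵢ = 1.251.
Both exceed 1, so a two-phase solution exists.
Let ψ = V/F and solve Σ zᵢ(Kᵢ−1)/(1+ψ(Kᵢ−1)) = 0.
Iterate (Newton) starting at ψ = 0.5:
  ψ = 0.500: g = 0.0141, g' = -0.357 → ψ = 0.540
  ψ = 0.540: g = -0.0002, g' = -0.370 → ψ = 0.539
Converged at ψ = 0.539.

two-phase, V/F = 0.539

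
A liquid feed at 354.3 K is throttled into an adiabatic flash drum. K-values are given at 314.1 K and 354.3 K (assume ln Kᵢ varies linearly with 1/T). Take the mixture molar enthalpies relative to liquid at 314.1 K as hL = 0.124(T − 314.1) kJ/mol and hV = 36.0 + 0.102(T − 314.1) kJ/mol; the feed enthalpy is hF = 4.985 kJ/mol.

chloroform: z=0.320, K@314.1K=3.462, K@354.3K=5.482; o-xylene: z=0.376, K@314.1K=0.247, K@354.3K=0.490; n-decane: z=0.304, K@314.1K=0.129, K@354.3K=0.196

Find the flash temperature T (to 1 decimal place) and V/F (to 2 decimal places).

T = 315.9 K, V/F = 0.13

Adiabatic flash: solve Rachford–Rice at each trial T, then check hF = ψ·hV(T) + (1−ψ)·hL(T).
  T = 314.1 K: K = (3.462, 0.247, 0.129), RR gives ψ = 0.121, H_out = 4.346 kJ/mol
  T = 354.3 K: K = (5.482, 0.490, 0.196), RR gives ψ = 0.340, H_out = 16.922 kJ/mol
  T = 334.2 K: K = (4.417, 0.355, 0.161), RR gives ψ = 0.237, H_out = 10.912 kJ/mol
  T = 324.1 K: K = (3.923, 0.298, 0.145), RR gives ψ = 0.182, H_out = 7.746 kJ/mol
  T = 319.1 K: K = (3.689, 0.272, 0.137), RR gives ψ = 0.152, H_out = 6.090 kJ/mol
  T = 316.6 K: K = (3.575, 0.259, 0.133), RR gives ψ = 0.137, H_out = 5.230 kJ/mol
  T = 315.4 K: K = (3.520, 0.253, 0.131), RR gives ψ = 0.129, H_out = 4.809 kJ/mol
Linear interpolation between T = 315.4 (H_out = 4.809) and T = 316.6 (H_out = 5.230) on hF = 4.985 gives T ≈ 315.9 K, at which ψ = 0.13.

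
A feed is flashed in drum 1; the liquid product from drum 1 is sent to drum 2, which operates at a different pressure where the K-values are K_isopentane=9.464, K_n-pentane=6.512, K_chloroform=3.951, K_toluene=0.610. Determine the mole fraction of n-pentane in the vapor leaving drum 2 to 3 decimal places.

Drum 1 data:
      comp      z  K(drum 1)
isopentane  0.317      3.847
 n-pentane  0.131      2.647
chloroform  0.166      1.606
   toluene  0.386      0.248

y_n-pentane (drum 2) = 0.095

Drum 1:
Rachford–Rice: g(ψ₁) = Σ zᵢ(Kᵢ−1)/(1+ψ₁(Kᵢ−1)) = 0.
g(0) = ΣzᵢKᵢ − 1 = 0.929 and g(1) = 1 − Σzᵢ/Kᵢ = -0.792, so a root lies in (0, 1).
Newton iteration, ψ₁⁰ = 0.52:
  ψ₁ = 0.520: g = 0.0799, g' = -1.145 → ψ₁ = 0.590
  ψ₁ = 0.590: g = -0.0012, g' = -1.187 → ψ₁ = 0.589
Converged at ψ₁ = 0.589.
Drum-1 compositions:
  isopentane: x = 0.118, y = 0.456
  n-pentane: x = 0.067, y = 0.176
  chloroform: x = 0.122, y = 0.196
  toluene: x = 0.693, y = 0.172
Drum-2 feed = drum-1 liquid: z₂ = (0.1185, 0.0665, 0.1223, 0.6927).
Drum 2:
Let ψ₂ = V/F and solve Σ zᵢ(Kᵢ−1)/(1+ψ₂(Kᵢ−1)) = 0.
g(0) = ΣzᵢKᵢ − 1 = 1.460 and g(1) = 1 − Σzᵢ/Kᵢ = -0.189, so a root lies in (0, 1).
Newton iteration, ψ₂⁰ = 0.5:
  ψ₂ = 0.500: g = 0.0995, g' = -0.790 → ψ₂ = 0.626
  ψ₂ = 0.626: g = 0.0110, g' = -0.632 → ψ₂ = 0.643
  ψ₂ = 0.643: g = 0.0001, g' = -0.617 → ψ₂ = 0.644
Converged at ψ₂ = 0.644.
  isopentane: x = 0.018, y = 0.174
  n-pentane: x = 0.015, y = 0.095
  chloroform: x = 0.042, y = 0.167
  toluene: x = 0.925, y = 0.564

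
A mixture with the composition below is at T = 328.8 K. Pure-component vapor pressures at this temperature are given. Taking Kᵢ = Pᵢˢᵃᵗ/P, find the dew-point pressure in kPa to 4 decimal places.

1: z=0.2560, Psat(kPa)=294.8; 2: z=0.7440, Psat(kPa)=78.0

At the dew point ψ → 1, so Σzᵢ/Kᵢ = 1 with Kᵢ = Pᵢˢᵃᵗ/P ⇒ 1/P = Σzᵢ/Pᵢˢᵃᵗ.
1/P = 0.2560/294.8 + 0.7440/78.0 = 0.0104068 ⇒ P = 96.0906 kPa

Pdew = 96.0906 kPa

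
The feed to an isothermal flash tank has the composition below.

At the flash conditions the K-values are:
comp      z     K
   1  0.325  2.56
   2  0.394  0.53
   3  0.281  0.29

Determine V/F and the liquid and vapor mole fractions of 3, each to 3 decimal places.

V/F = 0.136, x_3 = 0.311, y_3 = 0.090

Material balance + equilibrium reduce to Σ zᵢ(Kᵢ−1)/(1+V/F(Kᵢ−1)) = 0.
Feasibility: ΣzᵢKᵢ = 1.122, Σzᵢ/Kᵢ = 1.839 — both > 1, two phases present.
Iterate (Newton) starting at V/F = 0.59:
  V/F = 0.590: g = -0.3356, g' = -0.801 → V/F = 0.171
  V/F = 0.171: g = -0.0281, g' = -0.779 → V/F = 0.135
  V/F = 0.135: g = 0.0006, g' = -0.812 → V/F = 0.136
Converged at V/F = 0.136.
Compositions from xᵢ = zᵢ/(1+V/F(Kᵢ−1)), yᵢ = Kᵢxᵢ:
  1: x = 0.268, y = 0.687
  2: x = 0.421, y = 0.223
  3: x = 0.311, y = 0.090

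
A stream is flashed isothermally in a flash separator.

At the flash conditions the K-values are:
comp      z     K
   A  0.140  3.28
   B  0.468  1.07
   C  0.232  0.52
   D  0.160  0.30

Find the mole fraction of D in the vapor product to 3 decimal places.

y_D = 0.056

Material balance + equilibrium reduce to Σ zᵢ(Kᵢ−1)/(1+V/F(Kᵢ−1)) = 0.
g(0) = ΣzᵢKᵢ − 1 = 0.129 and g(1) = 1 − Σzᵢ/Kᵢ = -0.460, so a root lies in (0, 1).
Newton iteration, V/F⁰ = 0.5:
  V/F = 0.500: g = -0.1380, g' = -0.439 → V/F = 0.186
  V/F = 0.186: g = 0.0056, g' = -0.529 → V/F = 0.196
Converged at V/F = 0.196.
Compositions from xᵢ = zᵢ/(1+V/F(Kᵢ−1)), yᵢ = Kᵢxᵢ:
  A: x = 0.097, y = 0.317
  B: x = 0.462, y = 0.494
  C: x = 0.256, y = 0.133
  D: x = 0.185, y = 0.056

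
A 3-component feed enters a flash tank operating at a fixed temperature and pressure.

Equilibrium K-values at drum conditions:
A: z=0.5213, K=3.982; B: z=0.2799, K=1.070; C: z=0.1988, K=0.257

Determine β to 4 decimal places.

Let β = V/F and solve Σ zᵢ(Kᵢ−1)/(1+β(Kᵢ−1)) = 0.
g(0) = ΣzᵢKᵢ − 1 = 1.4264 and g(1) = 1 − Σzᵢ/Kᵢ = -0.1660, so a root lies in (0, 1).
Newton–Raphson from β = 0.39:
  β = 0.3900: g = 0.52979, g' = -1.2097 → β = 0.8280
  β = 0.8280: g = 0.08281, g' = -1.1275 → β = 0.9014
  β = 0.9014: g = -0.00731, g' = -1.3482 → β = 0.8960
  β = 0.8960: g = -0.00006, g' = -1.3271 → β = 0.8959
Converged at β = 0.8959.

β = 0.8959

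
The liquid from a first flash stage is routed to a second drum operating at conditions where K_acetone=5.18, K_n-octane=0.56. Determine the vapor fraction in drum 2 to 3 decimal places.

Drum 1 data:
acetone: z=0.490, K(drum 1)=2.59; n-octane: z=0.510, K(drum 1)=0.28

Drum 1:
Rachford–Rice: g(ψ₁) = Σ zᵢ(Kᵢ−1)/(1+ψ₁(Kᵢ−1)) = 0.
g(0) = ΣzᵢKᵢ − 1 = 0.412 and g(1) = 1 − Σzᵢ/Kᵢ = -1.011, so a root lies in (0, 1).
Binary case is linear: z₁(K₁−1)(1+ψ₁(K₂−1)) + z₂(K₂−1)(1+ψ₁(K₁−1)) = 0
⇒ ψ₁ = [z₁(K₁−1)+z₂(K₂−1)] / [−(K₁−1)(K₂−1)] = 0.4119/1.1448 = 0.360
Drum-1 compositions:
  acetone: x = 0.312, y = 0.807
  n-octane: x = 0.688, y = 0.193
Drum-2 feed = drum-1 liquid: z₂ = (0.3117, 0.6883).
Drum 2:
Let ψ₂ = V/F and solve Σ zᵢ(Kᵢ−1)/(1+ψ₂(Kᵢ−1)) = 0.
g(0) = ΣzᵢKᵢ − 1 = 1.000 and g(1) = 1 − Σzᵢ/Kᵢ = -0.289, so a root lies in (0, 1).
Binary case is linear: z₁(K₁−1)(1+ψ₂(K₂−1)) + z₂(K₂−1)(1+ψ₂(K₁−1)) = 0
⇒ ψ₂ = [z₁(K₁−1)+z₂(K₂−1)] / [−(K₁−1)(K₂−1)] = 1.0000/1.8392 = 0.544
  acetone: x = 0.095, y = 0.493
  n-octane: x = 0.905, y = 0.507

V/F (drum 2) = 0.544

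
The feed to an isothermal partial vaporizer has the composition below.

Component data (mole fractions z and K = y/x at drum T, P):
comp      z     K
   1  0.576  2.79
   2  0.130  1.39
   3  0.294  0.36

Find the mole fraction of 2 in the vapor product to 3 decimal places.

y_2 = 0.134

Material balance + equilibrium reduce to Σ zᵢ(Kᵢ−1)/(1+ψ(Kᵢ−1)) = 0.
g(0) = ΣzᵢKᵢ − 1 = 0.894 and g(1) = 1 − Σzᵢ/Kᵢ = -0.117, so a root lies in (0, 1).
Newton–Raphson from ψ = 0.63:
  ψ = 0.630: g = 0.2100, g' = -0.759 → ψ = 0.907
  ψ = 0.907: g = -0.0179, g' = -0.963 → ψ = 0.888
Converged at ψ = 0.888.
Compositions from xᵢ = zᵢ/(1+ψ(Kᵢ−1)), yᵢ = Kᵢxᵢ:
  1: x = 0.222, y = 0.621
  2: x = 0.097, y = 0.134
  3: x = 0.681, y = 0.245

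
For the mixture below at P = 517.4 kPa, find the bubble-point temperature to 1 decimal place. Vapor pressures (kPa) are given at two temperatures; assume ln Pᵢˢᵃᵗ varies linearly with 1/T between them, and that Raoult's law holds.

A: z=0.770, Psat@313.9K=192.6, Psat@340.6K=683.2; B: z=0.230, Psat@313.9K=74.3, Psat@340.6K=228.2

Bubble-point temperature: ΣzᵢPᵢˢᵃᵗ(T) = P. Interpolate ln Pᵢˢᵃᵗ = aᵢ + bᵢ/T.
  T = 313.9 K: ΣzᵢPᵢˢᵃᵗ = 165.39 kPa
  T = 340.6 K: ΣzᵢPᵢˢᵃᵗ = 578.55 kPa
  T = 327.2 K: ΣzᵢPᵢˢᵃᵗ = 316.52 kPa
  T = 333.9 K: ΣzᵢPᵢˢᵃᵗ = 430.50 kPa
  T = 337.2 K: ΣzᵢPᵢˢᵃᵗ = 498.69 kPa
  T = 338.9 K: ΣzᵢPᵢˢᵃᵗ = 537.34 kPa
Interpolating between 337.2 K and 338.9 K gives T ≈ 338.0 K.

T = 338.0 K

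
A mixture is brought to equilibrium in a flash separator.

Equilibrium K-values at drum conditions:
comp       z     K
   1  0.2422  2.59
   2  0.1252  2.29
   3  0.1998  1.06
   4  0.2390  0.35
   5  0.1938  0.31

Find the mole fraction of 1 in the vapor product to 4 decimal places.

Rachford–Rice: g(ψ) = Σ zᵢ(Kᵢ−1)/(1+ψ(Kᵢ−1)) = 0.
g(0) = ΣzᵢKᵢ − 1 = 0.2695 and g(1) = 1 − Σzᵢ/Kᵢ = -0.6447, so a root lies in (0, 1).
Newton iteration, ψ⁰ = 0.5:
  ψ = 0.5000: g = -0.10994, g' = -0.7044 → ψ = 0.3439
  ψ = 0.3439: g = -0.00282, g' = -0.6827 → ψ = 0.3398
Converged at ψ = 0.3398.
Compositions from xᵢ = zᵢ/(1+ψ(Kᵢ−1)), yᵢ = Kᵢxᵢ:
  1: x = 0.1572, y = 0.4073
  2: x = 0.0870, y = 0.1993
  3: x = 0.1958, y = 0.2076
  4: x = 0.3067, y = 0.1074
  5: x = 0.2532, y = 0.0785

y_1 = 0.4073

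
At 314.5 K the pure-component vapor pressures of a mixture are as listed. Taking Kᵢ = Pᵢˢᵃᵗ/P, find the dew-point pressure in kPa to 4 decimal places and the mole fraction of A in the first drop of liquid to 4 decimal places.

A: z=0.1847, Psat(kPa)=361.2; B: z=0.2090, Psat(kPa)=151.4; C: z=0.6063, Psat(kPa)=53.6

Pdew = 75.7383 kPa, x_A = 0.0387

At the dew point ψ → 1, so Σzᵢ/Kᵢ = 1 with Kᵢ = Pᵢˢᵃᵗ/P ⇒ 1/P = Σzᵢ/Pᵢˢᵃᵗ.
1/P = 0.1847/361.2 + 0.2090/151.4 + 0.6063/53.6 = 0.0132034 ⇒ P = 75.7383 kPa
xᵢ = zᵢP/Pᵢˢᵃᵗ ⇒ x_A = 0.1847·75.7383/361.2 = 0.0387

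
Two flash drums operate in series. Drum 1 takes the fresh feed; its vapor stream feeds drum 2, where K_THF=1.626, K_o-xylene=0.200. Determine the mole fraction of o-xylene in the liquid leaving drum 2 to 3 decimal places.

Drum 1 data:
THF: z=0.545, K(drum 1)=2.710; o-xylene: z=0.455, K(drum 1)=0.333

Drum 1:
Rachford–Rice: g(ψ₁) = Σ zᵢ(Kᵢ−1)/(1+ψ₁(Kᵢ−1)) = 0.
Feasibility: ΣzᵢKᵢ = 1.628, Σzᵢ/Kᵢ = 1.567 — both > 1, two phases present.
Binary case is linear: z₁(K₁−1)(1+ψ₁(K₂−1)) + z₂(K₂−1)(1+ψ₁(K₁−1)) = 0
⇒ ψ₁ = [z₁(K₁−1)+z₂(K₂−1)] / [−(K₁−1)(K₂−1)] = 0.6285/1.1406 = 0.551
Drum-1 compositions:
  THF: x = 0.281, y = 0.760
  o-xylene: x = 0.719, y = 0.240
Drum-2 feed = drum-1 vapor: z₂ = (0.7604, 0.2396).
Drum 2:
Binary case is linear: z₁(K₁−1)(1+ψ₂(K₂−1)) + z₂(K₂−1)(1+ψ₂(K₁−1)) = 0
⇒ ψ₂ = [z₁(K₁−1)+z₂(K₂−1)] / [−(K₁−1)(K₂−1)] = 0.2844/0.5008 = 0.568
  THF: x = 0.561, y = 0.912
  o-xylene: x = 0.439, y = 0.088

x_o-xylene (drum 2) = 0.439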